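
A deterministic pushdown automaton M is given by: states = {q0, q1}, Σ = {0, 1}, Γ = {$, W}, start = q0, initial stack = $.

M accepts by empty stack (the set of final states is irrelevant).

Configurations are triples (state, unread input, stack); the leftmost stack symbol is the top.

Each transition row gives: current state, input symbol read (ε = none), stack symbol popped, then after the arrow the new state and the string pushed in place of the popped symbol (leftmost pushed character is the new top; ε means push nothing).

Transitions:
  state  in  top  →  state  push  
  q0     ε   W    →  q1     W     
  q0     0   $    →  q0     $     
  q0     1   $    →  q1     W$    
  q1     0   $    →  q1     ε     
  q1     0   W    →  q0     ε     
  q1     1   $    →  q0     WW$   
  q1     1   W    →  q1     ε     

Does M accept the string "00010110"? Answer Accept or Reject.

(q0, 00010110, $) ⊢ (q0, 0010110, $) ⊢ (q0, 010110, $) ⊢ (q0, 10110, $) ⊢ (q1, 0110, W$) ⊢ (q0, 110, $) ⊢ (q1, 10, W$) ⊢ (q1, 0, $) ⊢ (q1, ε, ε)
All input consumed and the stack is empty.

Accept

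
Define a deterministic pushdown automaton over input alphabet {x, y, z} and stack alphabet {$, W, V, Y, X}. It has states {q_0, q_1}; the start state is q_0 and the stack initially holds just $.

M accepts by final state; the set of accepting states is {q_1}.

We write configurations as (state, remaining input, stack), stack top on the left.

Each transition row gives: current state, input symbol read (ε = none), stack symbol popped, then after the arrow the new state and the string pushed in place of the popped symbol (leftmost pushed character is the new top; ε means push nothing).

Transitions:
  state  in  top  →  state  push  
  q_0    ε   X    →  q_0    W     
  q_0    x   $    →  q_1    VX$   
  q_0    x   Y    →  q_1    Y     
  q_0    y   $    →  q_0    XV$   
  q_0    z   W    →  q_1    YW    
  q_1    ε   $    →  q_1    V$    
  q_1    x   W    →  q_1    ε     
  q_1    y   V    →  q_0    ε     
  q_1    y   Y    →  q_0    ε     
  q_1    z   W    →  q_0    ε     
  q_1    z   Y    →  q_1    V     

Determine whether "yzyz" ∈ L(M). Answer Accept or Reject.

(q_0, yzyz, $) ⊢ (q_0, zyz, XV$) ⊢ (q_0, zyz, WV$) ⊢ (q_1, yz, YWV$) ⊢ (q_0, z, WV$) ⊢ (q_1, ε, YWV$)
All input consumed; state q_1 ∈ F.

Accept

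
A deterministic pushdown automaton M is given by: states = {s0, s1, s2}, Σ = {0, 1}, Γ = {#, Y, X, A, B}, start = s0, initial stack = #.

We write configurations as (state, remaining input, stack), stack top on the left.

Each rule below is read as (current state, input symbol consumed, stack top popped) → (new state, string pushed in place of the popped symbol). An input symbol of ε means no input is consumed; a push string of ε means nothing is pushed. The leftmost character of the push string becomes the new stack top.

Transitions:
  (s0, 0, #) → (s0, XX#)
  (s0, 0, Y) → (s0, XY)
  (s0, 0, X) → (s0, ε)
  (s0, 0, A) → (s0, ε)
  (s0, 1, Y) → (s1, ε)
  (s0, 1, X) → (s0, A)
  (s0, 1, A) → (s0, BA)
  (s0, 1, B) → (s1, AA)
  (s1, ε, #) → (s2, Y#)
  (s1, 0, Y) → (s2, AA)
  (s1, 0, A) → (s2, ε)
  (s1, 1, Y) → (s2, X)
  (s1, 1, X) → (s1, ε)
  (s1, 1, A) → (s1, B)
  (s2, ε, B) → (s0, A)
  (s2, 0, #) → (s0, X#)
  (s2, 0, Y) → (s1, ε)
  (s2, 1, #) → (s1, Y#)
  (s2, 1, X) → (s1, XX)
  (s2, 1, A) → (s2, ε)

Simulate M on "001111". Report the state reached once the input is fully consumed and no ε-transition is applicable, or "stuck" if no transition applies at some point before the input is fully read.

s1

(s0, 001111, #) ⊢ (s0, 01111, XX#) ⊢ (s0, 1111, X#) ⊢ (s0, 111, A#) ⊢ (s0, 11, BA#) ⊢ (s1, 1, AAA#) ⊢ (s1, ε, BAA#)
All input consumed; M is in state s1.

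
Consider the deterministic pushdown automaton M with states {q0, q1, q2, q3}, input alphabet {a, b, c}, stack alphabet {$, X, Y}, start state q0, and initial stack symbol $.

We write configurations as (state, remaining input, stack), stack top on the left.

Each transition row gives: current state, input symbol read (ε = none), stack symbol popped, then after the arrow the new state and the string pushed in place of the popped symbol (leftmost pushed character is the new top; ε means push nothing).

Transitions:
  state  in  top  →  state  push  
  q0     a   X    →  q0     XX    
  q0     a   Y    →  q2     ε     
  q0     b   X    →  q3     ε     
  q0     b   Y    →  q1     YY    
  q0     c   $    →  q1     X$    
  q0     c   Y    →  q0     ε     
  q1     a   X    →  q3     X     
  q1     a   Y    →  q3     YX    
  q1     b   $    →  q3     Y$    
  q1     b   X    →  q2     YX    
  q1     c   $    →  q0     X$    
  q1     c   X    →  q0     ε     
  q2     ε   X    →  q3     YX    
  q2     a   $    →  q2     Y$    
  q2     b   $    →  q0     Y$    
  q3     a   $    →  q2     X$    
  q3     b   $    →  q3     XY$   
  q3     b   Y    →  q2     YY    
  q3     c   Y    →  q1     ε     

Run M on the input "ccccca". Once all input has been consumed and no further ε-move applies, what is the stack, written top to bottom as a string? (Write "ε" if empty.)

(q0, ccccca, $) ⊢ (q1, cccca, X$) ⊢ (q0, ccca, $) ⊢ (q1, cca, X$) ⊢ (q0, ca, $) ⊢ (q1, a, X$) ⊢ (q3, ε, X$)
All input consumed in state q3 with stack X$.

X$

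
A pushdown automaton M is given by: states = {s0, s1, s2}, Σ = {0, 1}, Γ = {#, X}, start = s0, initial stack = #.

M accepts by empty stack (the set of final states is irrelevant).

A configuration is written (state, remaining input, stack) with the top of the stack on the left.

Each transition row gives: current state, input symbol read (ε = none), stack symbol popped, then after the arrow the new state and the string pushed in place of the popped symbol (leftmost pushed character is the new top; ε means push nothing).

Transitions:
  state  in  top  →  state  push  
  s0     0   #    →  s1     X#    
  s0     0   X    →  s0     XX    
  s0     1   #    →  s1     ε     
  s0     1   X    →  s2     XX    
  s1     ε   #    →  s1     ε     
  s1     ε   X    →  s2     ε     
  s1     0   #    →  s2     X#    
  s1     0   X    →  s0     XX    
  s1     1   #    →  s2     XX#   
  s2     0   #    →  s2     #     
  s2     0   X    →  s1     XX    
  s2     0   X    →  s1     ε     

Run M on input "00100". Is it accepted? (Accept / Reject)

One accepting computation: (s0, 00100, #) ⊢ (s1, 0100, X#) ⊢ (s0, 100, XX#) ⊢ (s2, 00, XXX#) ⊢ (s1, 0, XX#) ⊢ (s2, 0, X#) ⊢ (s1, ε, #) ⊢ (s1, ε, ε)
All input consumed and the stack is empty.

Accept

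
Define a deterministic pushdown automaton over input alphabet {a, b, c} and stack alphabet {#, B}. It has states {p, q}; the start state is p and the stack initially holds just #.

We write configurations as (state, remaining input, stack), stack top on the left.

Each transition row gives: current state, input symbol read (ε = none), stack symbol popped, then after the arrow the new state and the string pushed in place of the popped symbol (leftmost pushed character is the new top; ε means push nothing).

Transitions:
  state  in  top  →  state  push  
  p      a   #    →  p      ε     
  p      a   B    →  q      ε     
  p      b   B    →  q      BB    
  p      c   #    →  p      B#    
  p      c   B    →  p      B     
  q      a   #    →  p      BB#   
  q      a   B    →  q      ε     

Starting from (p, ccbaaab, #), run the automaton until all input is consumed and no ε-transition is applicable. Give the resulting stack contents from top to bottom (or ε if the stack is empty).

(p, ccbaaab, #)
  read c, top #: go to p, push B# → (p, cbaaab, B#)
  read c, top B: go to p, push B → (p, baaab, B#)
  read b, top B: go to q, push BB → (q, aaab, BB#)
  read a, top B: go to q, push ε → (q, aab, B#)
  read a, top B: go to q, push ε → (q, ab, #)
  read a, top #: go to p, push BB# → (p, b, BB#)
  read b, top B: go to q, push BB → (q, ε, BBB#)
All input consumed in state q with stack BBB#.

BBB#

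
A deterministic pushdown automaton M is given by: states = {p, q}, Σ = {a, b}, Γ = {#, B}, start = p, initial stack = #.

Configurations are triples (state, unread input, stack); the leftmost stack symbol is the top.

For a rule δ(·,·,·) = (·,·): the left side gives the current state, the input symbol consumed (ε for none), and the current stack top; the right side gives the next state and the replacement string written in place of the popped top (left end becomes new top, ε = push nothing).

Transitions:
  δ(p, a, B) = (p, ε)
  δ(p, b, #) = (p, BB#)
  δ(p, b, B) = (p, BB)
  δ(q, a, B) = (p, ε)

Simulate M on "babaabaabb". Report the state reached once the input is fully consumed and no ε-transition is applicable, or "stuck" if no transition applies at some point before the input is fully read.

p

(p, babaabaabb, #) ⊢ (p, abaabaabb, BB#) ⊢ (p, baabaabb, B#) ⊢ (p, aabaabb, BB#) ⊢ (p, abaabb, B#) ⊢ (p, baabb, #) ⊢ (p, aabb, BB#) ⊢ (p, abb, B#) ⊢ (p, bb, #) ⊢ (p, b, BB#) ⊢ (p, ε, BBB#)
All input consumed; M is in state p.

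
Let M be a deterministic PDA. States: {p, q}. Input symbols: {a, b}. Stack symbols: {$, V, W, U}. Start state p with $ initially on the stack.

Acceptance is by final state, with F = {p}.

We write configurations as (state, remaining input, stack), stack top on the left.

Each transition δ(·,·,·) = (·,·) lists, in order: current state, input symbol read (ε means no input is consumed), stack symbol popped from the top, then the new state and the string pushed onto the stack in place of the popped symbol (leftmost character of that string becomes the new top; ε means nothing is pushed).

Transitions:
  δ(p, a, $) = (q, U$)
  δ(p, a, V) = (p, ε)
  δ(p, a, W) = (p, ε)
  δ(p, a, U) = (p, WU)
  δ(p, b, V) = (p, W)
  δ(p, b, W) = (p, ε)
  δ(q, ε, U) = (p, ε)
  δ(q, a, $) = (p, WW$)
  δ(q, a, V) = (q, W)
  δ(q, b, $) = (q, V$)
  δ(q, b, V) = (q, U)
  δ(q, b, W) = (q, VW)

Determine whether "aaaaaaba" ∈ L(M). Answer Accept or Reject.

Reject

(p, aaaaaaba, $)
  read a, top $: go to q, push U$ → (q, aaaaaba, U$)
  ε-move, top U: go to p, push ε → (p, aaaaaba, $)
  read a, top $: go to q, push U$ → (q, aaaaba, U$)
  ε-move, top U: go to p, push ε → (p, aaaaba, $)
  read a, top $: go to q, push U$ → (q, aaaba, U$)
  ε-move, top U: go to p, push ε → (p, aaaba, $)
  read a, top $: go to q, push U$ → (q, aaba, U$)
  ε-move, top U: go to p, push ε → (p, aaba, $)
  read a, top $: go to q, push U$ → (q, aba, U$)
  ε-move, top U: go to p, push ε → (p, aba, $)
  read a, top $: go to q, push U$ → (q, ba, U$)
  ε-move, top U: go to p, push ε → (p, ba, $)
No transition applies at (p, ba, $); input not fully consumed.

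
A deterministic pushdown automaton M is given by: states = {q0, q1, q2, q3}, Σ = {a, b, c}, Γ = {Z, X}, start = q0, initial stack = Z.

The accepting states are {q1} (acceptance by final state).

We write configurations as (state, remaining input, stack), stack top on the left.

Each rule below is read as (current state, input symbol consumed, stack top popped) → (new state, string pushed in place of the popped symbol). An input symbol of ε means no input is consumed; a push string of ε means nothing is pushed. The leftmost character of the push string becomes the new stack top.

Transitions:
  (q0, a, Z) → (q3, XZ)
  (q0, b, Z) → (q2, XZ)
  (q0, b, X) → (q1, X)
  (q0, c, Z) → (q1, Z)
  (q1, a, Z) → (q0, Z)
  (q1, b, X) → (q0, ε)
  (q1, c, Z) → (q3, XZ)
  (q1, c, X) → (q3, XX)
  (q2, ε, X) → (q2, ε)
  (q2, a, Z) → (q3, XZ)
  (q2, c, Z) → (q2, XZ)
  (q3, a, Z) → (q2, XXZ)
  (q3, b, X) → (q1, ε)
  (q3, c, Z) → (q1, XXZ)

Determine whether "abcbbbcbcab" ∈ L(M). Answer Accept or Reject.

Reject

(q0, abcbbbcbcab, Z)
  read a, top Z: go to q3, push XZ → (q3, bcbbbcbcab, XZ)
  read b, top X: go to q1, push ε → (q1, cbbbcbcab, Z)
  read c, top Z: go to q3, push XZ → (q3, bbbcbcab, XZ)
  read b, top X: go to q1, push ε → (q1, bbcbcab, Z)
No transition applies at (q1, bbcbcab, Z); input not fully consumed.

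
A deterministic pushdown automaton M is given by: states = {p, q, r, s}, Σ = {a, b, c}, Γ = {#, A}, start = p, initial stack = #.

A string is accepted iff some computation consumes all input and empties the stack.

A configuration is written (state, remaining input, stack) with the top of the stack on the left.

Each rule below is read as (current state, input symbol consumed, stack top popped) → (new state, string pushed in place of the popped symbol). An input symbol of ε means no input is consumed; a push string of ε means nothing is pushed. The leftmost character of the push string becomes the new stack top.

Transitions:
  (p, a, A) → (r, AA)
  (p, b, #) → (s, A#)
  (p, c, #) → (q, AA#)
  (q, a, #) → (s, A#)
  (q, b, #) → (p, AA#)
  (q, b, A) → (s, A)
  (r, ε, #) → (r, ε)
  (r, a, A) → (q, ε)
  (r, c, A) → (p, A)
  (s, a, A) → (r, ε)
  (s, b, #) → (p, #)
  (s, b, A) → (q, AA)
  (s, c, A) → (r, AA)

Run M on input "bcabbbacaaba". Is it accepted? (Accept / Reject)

(p, bcabbbacaaba, #)
  read b, top #: go to s, push A# → (s, cabbbacaaba, A#)
  read c, top A: go to r, push AA → (r, abbbacaaba, AA#)
  read a, top A: go to q, push ε → (q, bbbacaaba, A#)
  read b, top A: go to s, push A → (s, bbacaaba, A#)
  read b, top A: go to q, push AA → (q, bacaaba, AA#)
  read b, top A: go to s, push A → (s, acaaba, AA#)
  read a, top A: go to r, push ε → (r, caaba, A#)
  read c, top A: go to p, push A → (p, aaba, A#)
  read a, top A: go to r, push AA → (r, aba, AA#)
  read a, top A: go to q, push ε → (q, ba, A#)
  read b, top A: go to s, push A → (s, a, A#)
  read a, top A: go to r, push ε → (r, ε, #)
  ε-move, top #: go to r, push ε → (r, ε, ε)
All input consumed and the stack is empty.

Accept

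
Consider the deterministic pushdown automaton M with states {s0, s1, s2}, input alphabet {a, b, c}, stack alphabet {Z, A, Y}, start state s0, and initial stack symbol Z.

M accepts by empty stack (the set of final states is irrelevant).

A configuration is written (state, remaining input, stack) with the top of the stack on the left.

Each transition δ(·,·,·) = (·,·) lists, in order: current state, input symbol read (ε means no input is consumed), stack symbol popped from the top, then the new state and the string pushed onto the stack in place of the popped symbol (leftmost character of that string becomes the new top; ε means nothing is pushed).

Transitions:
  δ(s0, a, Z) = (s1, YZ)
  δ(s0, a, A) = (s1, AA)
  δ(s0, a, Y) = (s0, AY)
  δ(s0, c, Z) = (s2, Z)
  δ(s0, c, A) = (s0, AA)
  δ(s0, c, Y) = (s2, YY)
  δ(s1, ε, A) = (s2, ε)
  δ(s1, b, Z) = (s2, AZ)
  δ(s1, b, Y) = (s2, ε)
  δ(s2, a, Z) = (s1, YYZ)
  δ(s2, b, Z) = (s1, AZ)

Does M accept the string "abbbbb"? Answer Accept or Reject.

Reject

(s0, abbbbb, Z)
  read a, top Z: go to s1, push YZ → (s1, bbbbb, YZ)
  read b, top Y: go to s2, push ε → (s2, bbbb, Z)
  read b, top Z: go to s1, push AZ → (s1, bbb, AZ)
  ε-move, top A: go to s2, push ε → (s2, bbb, Z)
  read b, top Z: go to s1, push AZ → (s1, bb, AZ)
  ε-move, top A: go to s2, push ε → (s2, bb, Z)
  read b, top Z: go to s1, push AZ → (s1, b, AZ)
  ε-move, top A: go to s2, push ε → (s2, b, Z)
  read b, top Z: go to s1, push AZ → (s1, ε, AZ)
  ε-move, top A: go to s2, push ε → (s2, ε, Z)
All input consumed; stack is Z, not empty, and no further ε-move applies.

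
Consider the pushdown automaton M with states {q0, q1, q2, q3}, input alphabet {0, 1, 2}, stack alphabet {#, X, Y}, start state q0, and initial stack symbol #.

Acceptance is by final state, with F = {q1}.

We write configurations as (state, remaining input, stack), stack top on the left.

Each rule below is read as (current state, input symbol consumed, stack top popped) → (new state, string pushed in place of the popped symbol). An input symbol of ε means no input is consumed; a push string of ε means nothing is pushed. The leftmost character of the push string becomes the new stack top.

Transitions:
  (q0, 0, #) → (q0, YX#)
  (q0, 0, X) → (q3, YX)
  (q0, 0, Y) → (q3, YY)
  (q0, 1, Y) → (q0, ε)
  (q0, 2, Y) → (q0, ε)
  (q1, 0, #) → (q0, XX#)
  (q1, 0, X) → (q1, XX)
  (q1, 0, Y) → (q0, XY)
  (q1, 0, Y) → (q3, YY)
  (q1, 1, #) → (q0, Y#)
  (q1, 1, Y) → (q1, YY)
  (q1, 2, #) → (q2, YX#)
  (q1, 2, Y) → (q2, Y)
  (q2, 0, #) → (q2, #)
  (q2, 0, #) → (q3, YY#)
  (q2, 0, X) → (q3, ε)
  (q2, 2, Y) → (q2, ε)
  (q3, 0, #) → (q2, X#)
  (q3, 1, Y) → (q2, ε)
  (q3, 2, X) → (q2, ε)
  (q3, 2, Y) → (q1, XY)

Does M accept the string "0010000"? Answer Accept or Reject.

Reject

No computation consumes all input and reaches a final state.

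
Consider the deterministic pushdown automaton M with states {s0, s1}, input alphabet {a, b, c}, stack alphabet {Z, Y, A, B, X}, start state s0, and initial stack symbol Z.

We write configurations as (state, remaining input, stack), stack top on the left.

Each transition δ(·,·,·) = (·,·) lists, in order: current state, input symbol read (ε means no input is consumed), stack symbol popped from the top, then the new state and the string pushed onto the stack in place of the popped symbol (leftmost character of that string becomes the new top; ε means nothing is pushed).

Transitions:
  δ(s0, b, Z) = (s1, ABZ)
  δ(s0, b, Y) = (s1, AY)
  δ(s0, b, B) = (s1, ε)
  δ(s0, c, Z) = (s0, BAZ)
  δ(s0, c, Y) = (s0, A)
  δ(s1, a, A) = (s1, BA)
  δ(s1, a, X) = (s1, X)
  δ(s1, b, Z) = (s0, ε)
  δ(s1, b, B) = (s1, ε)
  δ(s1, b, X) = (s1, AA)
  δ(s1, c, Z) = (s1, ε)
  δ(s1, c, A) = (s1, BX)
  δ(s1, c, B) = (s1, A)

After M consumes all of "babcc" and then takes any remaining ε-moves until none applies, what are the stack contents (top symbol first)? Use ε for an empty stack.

AXBZ

(s0, babcc, Z)
  read b, top Z: go to s1, push ABZ → (s1, abcc, ABZ)
  read a, top A: go to s1, push BA → (s1, bcc, BABZ)
  read b, top B: go to s1, push ε → (s1, cc, ABZ)
  read c, top A: go to s1, push BX → (s1, c, BXBZ)
  read c, top B: go to s1, push A → (s1, ε, AXBZ)
All input consumed in state s1 with stack AXBZ.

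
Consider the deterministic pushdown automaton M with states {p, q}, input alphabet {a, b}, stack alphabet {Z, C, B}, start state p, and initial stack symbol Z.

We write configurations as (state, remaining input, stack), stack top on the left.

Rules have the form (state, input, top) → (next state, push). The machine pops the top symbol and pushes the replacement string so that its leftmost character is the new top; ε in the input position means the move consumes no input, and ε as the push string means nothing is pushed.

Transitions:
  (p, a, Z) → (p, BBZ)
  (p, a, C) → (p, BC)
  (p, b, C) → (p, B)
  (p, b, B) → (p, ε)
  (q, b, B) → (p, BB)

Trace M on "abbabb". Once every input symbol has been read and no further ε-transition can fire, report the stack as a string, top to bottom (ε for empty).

(p, abbabb, Z)
  read a, top Z: go to p, push BBZ → (p, bbabb, BBZ)
  read b, top B: go to p, push ε → (p, babb, BZ)
  read b, top B: go to p, push ε → (p, abb, Z)
  read a, top Z: go to p, push BBZ → (p, bb, BBZ)
  read b, top B: go to p, push ε → (p, b, BZ)
  read b, top B: go to p, push ε → (p, ε, Z)
All input consumed in state p with stack Z.

Z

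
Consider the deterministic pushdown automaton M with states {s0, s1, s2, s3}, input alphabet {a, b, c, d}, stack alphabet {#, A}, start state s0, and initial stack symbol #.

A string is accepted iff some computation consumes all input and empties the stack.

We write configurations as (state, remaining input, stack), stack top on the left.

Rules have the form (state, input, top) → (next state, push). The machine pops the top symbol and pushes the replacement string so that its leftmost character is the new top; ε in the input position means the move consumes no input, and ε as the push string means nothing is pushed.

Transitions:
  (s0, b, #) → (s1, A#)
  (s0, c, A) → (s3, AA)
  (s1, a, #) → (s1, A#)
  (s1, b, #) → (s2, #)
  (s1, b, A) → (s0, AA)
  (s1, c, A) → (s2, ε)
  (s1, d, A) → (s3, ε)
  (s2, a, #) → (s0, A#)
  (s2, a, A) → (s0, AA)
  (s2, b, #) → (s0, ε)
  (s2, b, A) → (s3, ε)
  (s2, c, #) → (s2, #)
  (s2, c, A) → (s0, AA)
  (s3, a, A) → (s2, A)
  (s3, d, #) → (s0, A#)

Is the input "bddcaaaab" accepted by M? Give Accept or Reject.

Reject

(s0, bddcaaaab, #)
  read b, top #: go to s1, push A# → (s1, ddcaaaab, A#)
  read d, top A: go to s3, push ε → (s3, dcaaaab, #)
  read d, top #: go to s0, push A# → (s0, caaaab, A#)
  read c, top A: go to s3, push AA → (s3, aaaab, AA#)
  read a, top A: go to s2, push A → (s2, aaab, AA#)
  read a, top A: go to s0, push AA → (s0, aab, AAA#)
No transition applies at (s0, aab, AAA#); input not fully consumed.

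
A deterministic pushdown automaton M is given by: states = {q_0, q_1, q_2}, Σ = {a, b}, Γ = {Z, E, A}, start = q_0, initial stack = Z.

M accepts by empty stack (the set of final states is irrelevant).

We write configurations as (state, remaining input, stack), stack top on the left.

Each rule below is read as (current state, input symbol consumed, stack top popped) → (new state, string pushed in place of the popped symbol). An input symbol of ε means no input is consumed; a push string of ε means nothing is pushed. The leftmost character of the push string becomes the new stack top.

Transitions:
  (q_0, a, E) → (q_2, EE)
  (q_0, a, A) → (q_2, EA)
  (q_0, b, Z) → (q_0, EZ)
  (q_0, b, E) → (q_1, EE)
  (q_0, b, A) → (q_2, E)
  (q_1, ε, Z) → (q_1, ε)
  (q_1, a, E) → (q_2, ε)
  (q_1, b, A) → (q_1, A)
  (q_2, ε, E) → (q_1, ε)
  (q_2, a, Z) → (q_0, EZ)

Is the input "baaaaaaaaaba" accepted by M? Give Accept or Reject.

Accept

(q_0, baaaaaaaaaba, Z)
  read b, top Z: go to q_0, push EZ → (q_0, aaaaaaaaaba, EZ)
  read a, top E: go to q_2, push EE → (q_2, aaaaaaaaba, EEZ)
  ε-move, top E: go to q_1, push ε → (q_1, aaaaaaaaba, EZ)
  read a, top E: go to q_2, push ε → (q_2, aaaaaaaba, Z)
  read a, top Z: go to q_0, push EZ → (q_0, aaaaaaba, EZ)
  read a, top E: go to q_2, push EE → (q_2, aaaaaba, EEZ)
  ε-move, top E: go to q_1, push ε → (q_1, aaaaaba, EZ)
  read a, top E: go to q_2, push ε → (q_2, aaaaba, Z)
  read a, top Z: go to q_0, push EZ → (q_0, aaaba, EZ)
  read a, top E: go to q_2, push EE → (q_2, aaba, EEZ)
  ε-move, top E: go to q_1, push ε → (q_1, aaba, EZ)
  read a, top E: go to q_2, push ε → (q_2, aba, Z)
  read a, top Z: go to q_0, push EZ → (q_0, ba, EZ)
  read b, top E: go to q_1, push EE → (q_1, a, EEZ)
  read a, top E: go to q_2, push ε → (q_2, ε, EZ)
  ε-move, top E: go to q_1, push ε → (q_1, ε, Z)
  ε-move, top Z: go to q_1, push ε → (q_1, ε, ε)
All input consumed and the stack is empty.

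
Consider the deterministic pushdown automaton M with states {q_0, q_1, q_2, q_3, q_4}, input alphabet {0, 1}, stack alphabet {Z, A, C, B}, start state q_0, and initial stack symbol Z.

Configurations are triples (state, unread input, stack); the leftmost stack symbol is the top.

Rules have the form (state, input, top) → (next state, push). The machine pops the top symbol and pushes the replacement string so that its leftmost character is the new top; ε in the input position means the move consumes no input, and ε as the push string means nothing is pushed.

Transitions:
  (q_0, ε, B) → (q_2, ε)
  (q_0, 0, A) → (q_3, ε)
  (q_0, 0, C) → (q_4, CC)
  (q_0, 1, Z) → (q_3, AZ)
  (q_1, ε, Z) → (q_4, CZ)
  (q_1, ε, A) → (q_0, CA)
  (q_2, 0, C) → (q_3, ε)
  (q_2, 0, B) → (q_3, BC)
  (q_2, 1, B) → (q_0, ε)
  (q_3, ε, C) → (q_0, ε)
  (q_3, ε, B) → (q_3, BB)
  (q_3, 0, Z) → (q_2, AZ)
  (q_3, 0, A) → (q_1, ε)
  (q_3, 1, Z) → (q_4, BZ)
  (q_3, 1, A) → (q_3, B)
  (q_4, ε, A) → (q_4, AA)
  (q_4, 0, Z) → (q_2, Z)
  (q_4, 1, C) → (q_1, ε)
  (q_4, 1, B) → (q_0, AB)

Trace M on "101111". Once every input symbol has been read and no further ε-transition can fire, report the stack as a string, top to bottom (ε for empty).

CZ

(q_0, 101111, Z)
  read 1, top Z: go to q_3, push AZ → (q_3, 01111, AZ)
  read 0, top A: go to q_1, push ε → (q_1, 1111, Z)
  ε-move, top Z: go to q_4, push CZ → (q_4, 1111, CZ)
  read 1, top C: go to q_1, push ε → (q_1, 111, Z)
  ε-move, top Z: go to q_4, push CZ → (q_4, 111, CZ)
  read 1, top C: go to q_1, push ε → (q_1, 11, Z)
  ε-move, top Z: go to q_4, push CZ → (q_4, 11, CZ)
  read 1, top C: go to q_1, push ε → (q_1, 1, Z)
  ε-move, top Z: go to q_4, push CZ → (q_4, 1, CZ)
  read 1, top C: go to q_1, push ε → (q_1, ε, Z)
  ε-move, top Z: go to q_4, push CZ → (q_4, ε, CZ)
All input consumed in state q_4 with stack CZ.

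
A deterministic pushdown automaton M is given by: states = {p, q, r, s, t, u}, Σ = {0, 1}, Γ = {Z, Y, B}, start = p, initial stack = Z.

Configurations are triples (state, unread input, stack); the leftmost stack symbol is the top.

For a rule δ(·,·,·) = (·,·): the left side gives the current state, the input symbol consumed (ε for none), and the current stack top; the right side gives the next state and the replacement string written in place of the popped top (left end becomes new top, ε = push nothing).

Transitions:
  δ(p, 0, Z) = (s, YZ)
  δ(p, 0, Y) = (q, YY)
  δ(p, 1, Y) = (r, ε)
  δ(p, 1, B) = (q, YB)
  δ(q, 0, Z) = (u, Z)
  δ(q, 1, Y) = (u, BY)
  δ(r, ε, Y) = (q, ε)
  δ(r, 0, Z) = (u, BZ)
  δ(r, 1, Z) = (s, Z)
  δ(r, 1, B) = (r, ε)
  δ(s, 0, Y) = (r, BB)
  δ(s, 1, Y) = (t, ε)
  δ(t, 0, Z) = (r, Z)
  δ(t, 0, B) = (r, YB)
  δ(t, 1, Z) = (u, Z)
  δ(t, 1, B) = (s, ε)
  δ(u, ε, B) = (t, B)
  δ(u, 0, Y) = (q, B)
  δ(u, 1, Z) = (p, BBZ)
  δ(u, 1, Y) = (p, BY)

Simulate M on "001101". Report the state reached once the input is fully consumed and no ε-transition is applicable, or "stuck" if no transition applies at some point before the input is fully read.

(p, 001101, Z)
  read 0, top Z: go to s, push YZ → (s, 01101, YZ)
  read 0, top Y: go to r, push BB → (r, 1101, BBZ)
  read 1, top B: go to r, push ε → (r, 101, BZ)
  read 1, top B: go to r, push ε → (r, 01, Z)
  read 0, top Z: go to u, push BZ → (u, 1, BZ)
  ε-move, top B: go to t, push B → (t, 1, BZ)
  read 1, top B: go to s, push ε → (s, ε, Z)
All input consumed; M is in state s.

s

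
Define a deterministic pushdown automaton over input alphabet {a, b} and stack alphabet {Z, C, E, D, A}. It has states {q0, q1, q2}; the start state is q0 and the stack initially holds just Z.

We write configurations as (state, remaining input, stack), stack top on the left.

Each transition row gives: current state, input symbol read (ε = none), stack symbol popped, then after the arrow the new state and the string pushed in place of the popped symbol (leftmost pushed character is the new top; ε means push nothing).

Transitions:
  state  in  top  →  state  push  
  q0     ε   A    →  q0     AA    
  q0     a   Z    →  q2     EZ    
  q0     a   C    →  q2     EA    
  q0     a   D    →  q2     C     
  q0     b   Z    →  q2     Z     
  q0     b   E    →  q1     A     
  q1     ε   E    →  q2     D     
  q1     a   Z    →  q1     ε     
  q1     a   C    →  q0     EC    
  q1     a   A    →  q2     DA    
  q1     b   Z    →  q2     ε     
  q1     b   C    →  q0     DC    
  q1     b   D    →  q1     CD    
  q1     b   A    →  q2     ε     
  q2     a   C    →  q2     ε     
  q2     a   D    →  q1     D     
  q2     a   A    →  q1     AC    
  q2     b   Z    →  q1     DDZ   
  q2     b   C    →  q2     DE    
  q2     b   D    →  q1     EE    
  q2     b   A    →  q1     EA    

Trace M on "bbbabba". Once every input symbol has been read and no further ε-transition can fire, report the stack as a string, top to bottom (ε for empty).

(q0, bbbabba, Z)
  read b, top Z: go to q2, push Z → (q2, bbabba, Z)
  read b, top Z: go to q1, push DDZ → (q1, babba, DDZ)
  read b, top D: go to q1, push CD → (q1, abba, CDDZ)
  read a, top C: go to q0, push EC → (q0, bba, ECDDZ)
  read b, top E: go to q1, push A → (q1, ba, ACDDZ)
  read b, top A: go to q2, push ε → (q2, a, CDDZ)
  read a, top C: go to q2, push ε → (q2, ε, DDZ)
All input consumed in state q2 with stack DDZ.

DDZ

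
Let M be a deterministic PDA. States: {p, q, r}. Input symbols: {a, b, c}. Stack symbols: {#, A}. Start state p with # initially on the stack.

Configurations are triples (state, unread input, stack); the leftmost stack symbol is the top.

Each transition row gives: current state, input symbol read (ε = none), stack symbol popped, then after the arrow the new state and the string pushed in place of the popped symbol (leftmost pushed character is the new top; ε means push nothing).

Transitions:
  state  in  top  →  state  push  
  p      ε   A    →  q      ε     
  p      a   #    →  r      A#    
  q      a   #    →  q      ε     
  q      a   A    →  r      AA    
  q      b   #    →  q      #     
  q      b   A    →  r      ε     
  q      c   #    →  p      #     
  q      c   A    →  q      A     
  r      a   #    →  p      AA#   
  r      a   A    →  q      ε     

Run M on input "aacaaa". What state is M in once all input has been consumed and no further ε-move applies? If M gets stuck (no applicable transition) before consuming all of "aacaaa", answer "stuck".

(p, aacaaa, #)
  read a, top #: go to r, push A# → (r, acaaa, A#)
  read a, top A: go to q, push ε → (q, caaa, #)
  read c, top #: go to p, push # → (p, aaa, #)
  read a, top #: go to r, push A# → (r, aa, A#)
  read a, top A: go to q, push ε → (q, a, #)
  read a, top #: go to q, push ε → (q, ε, ε)
All input consumed; M is in state q.

q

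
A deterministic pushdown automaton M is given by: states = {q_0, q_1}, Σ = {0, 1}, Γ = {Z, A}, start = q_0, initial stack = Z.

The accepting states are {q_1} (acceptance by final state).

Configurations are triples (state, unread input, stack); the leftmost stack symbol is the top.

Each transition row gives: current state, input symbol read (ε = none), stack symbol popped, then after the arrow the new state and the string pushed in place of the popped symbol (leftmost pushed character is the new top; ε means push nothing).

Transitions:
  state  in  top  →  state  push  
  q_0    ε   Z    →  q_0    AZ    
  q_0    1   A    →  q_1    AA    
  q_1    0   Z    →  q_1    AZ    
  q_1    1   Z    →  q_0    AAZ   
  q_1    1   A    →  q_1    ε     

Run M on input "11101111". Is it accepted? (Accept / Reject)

Accept

(q_0, 11101111, Z)
  ε-move, top Z: go to q_0, push AZ → (q_0, 11101111, AZ)
  read 1, top A: go to q_1, push AA → (q_1, 1101111, AAZ)
  read 1, top A: go to q_1, push ε → (q_1, 101111, AZ)
  read 1, top A: go to q_1, push ε → (q_1, 01111, Z)
  read 0, top Z: go to q_1, push AZ → (q_1, 1111, AZ)
  read 1, top A: go to q_1, push ε → (q_1, 111, Z)
  read 1, top Z: go to q_0, push AAZ → (q_0, 11, AAZ)
  read 1, top A: go to q_1, push AA → (q_1, 1, AAAZ)
  read 1, top A: go to q_1, push ε → (q_1, ε, AAZ)
All input consumed; state q_1 ∈ F.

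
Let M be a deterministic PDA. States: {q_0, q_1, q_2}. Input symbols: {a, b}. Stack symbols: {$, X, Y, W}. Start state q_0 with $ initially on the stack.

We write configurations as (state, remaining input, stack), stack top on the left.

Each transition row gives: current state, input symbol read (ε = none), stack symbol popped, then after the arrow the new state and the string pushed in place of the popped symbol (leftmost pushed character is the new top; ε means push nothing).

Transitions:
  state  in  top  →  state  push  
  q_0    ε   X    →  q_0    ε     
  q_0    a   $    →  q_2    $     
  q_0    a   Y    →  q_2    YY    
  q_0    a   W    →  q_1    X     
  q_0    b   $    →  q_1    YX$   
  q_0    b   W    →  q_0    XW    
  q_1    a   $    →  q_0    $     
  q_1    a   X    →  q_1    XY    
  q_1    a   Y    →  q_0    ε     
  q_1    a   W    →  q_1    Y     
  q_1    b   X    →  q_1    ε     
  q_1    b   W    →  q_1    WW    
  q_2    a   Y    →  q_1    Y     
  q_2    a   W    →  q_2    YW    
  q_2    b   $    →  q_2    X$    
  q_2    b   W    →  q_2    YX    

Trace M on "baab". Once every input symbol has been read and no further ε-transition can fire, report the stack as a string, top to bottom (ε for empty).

X$

(q_0, baab, $)
  read b, top $: go to q_1, push YX$ → (q_1, aab, YX$)
  read a, top Y: go to q_0, push ε → (q_0, ab, X$)
  ε-move, top X: go to q_0, push ε → (q_0, ab, $)
  read a, top $: go to q_2, push $ → (q_2, b, $)
  read b, top $: go to q_2, push X$ → (q_2, ε, X$)
All input consumed in state q_2 with stack X$.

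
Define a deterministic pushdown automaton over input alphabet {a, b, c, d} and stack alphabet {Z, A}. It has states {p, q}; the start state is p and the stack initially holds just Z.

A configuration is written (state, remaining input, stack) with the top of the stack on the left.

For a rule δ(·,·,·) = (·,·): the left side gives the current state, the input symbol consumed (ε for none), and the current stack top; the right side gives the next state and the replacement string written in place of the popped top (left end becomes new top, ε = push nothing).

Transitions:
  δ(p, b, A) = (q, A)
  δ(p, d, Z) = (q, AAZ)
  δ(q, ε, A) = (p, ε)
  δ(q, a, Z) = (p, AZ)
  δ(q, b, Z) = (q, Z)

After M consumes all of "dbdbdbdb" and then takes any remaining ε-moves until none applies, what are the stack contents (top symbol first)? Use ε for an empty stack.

(p, dbdbdbdb, Z) ⊢ (q, bdbdbdb, AAZ) ⊢ (p, bdbdbdb, AZ) ⊢ (q, dbdbdb, AZ) ⊢ (p, dbdbdb, Z) ⊢ (q, bdbdb, AAZ) ⊢ (p, bdbdb, AZ) ⊢ (q, dbdb, AZ) ⊢ (p, dbdb, Z) ⊢ (q, bdb, AAZ) ⊢ (p, bdb, AZ) ⊢ (q, db, AZ) ⊢ (p, db, Z) ⊢ (q, b, AAZ) ⊢ (p, b, AZ) ⊢ (q, ε, AZ) ⊢ (p, ε, Z)
All input consumed in state p with stack Z.

Z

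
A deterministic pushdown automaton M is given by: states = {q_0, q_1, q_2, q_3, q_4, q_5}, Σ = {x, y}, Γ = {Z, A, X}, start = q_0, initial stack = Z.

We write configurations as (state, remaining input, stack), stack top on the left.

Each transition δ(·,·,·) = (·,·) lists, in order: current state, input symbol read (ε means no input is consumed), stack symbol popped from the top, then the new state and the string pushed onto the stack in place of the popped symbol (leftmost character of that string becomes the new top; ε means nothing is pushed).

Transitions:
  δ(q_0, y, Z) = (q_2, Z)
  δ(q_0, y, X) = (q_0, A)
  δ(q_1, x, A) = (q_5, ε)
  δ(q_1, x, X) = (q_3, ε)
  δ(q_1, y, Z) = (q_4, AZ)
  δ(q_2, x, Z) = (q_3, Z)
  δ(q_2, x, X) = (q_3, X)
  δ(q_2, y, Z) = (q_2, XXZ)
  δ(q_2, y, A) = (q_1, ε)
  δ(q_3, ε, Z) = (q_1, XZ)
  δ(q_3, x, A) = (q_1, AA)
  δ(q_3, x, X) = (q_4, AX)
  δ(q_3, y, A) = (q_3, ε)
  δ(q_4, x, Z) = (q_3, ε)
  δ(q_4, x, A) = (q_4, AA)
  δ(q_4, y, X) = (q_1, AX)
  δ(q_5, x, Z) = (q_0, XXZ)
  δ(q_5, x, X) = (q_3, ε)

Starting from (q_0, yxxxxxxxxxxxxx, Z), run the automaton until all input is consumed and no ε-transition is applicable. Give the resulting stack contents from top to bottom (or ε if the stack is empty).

XZ

(q_0, yxxxxxxxxxxxxx, Z)
  read y, top Z: go to q_2, push Z → (q_2, xxxxxxxxxxxxx, Z)
  read x, top Z: go to q_3, push Z → (q_3, xxxxxxxxxxxx, Z)
  ε-move, top Z: go to q_1, push XZ → (q_1, xxxxxxxxxxxx, XZ)
  read x, top X: go to q_3, push ε → (q_3, xxxxxxxxxxx, Z)
  ε-move, top Z: go to q_1, push XZ → (q_1, xxxxxxxxxxx, XZ)
  read x, top X: go to q_3, push ε → (q_3, xxxxxxxxxx, Z)
  ε-move, top Z: go to q_1, push XZ → (q_1, xxxxxxxxxx, XZ)
  read x, top X: go to q_3, push ε → (q_3, xxxxxxxxx, Z)
  ε-move, top Z: go to q_1, push XZ → (q_1, xxxxxxxxx, XZ)
  read x, top X: go to q_3, push ε → (q_3, xxxxxxxx, Z)
  ε-move, top Z: go to q_1, push XZ → (q_1, xxxxxxxx, XZ)
  read x, top X: go to q_3, push ε → (q_3, xxxxxxx, Z)
  ε-move, top Z: go to q_1, push XZ → (q_1, xxxxxxx, XZ)
  read x, top X: go to q_3, push ε → (q_3, xxxxxx, Z)
  ε-move, top Z: go to q_1, push XZ → (q_1, xxxxxx, XZ)
  read x, top X: go to q_3, push ε → (q_3, xxxxx, Z)
  ε-move, top Z: go to q_1, push XZ → (q_1, xxxxx, XZ)
  read x, top X: go to q_3, push ε → (q_3, xxxx, Z)
  ε-move, top Z: go to q_1, push XZ → (q_1, xxxx, XZ)
  read x, top X: go to q_3, push ε → (q_3, xxx, Z)
  ε-move, top Z: go to q_1, push XZ → (q_1, xxx, XZ)
  read x, top X: go to q_3, push ε → (q_3, xx, Z)
  ε-move, top Z: go to q_1, push XZ → (q_1, xx, XZ)
  read x, top X: go to q_3, push ε → (q_3, x, Z)
  ε-move, top Z: go to q_1, push XZ → (q_1, x, XZ)
  read x, top X: go to q_3, push ε → (q_3, ε, Z)
  ε-move, top Z: go to q_1, push XZ → (q_1, ε, XZ)
All input consumed in state q_1 with stack XZ.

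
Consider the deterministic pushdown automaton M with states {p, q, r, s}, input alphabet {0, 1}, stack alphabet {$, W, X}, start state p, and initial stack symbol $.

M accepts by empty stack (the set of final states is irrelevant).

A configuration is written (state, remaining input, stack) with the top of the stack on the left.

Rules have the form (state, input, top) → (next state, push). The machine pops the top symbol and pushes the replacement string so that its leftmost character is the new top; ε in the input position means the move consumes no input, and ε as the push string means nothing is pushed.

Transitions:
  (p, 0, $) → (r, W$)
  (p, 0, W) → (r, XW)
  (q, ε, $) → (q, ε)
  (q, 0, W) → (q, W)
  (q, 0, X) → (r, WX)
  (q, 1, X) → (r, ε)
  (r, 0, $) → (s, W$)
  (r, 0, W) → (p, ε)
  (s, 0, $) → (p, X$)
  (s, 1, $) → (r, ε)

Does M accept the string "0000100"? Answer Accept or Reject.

Reject

(p, 0000100, $)
  read 0, top $: go to r, push W$ → (r, 000100, W$)
  read 0, top W: go to p, push ε → (p, 00100, $)
  read 0, top $: go to r, push W$ → (r, 0100, W$)
  read 0, top W: go to p, push ε → (p, 100, $)
No transition applies at (p, 100, $); input not fully consumed.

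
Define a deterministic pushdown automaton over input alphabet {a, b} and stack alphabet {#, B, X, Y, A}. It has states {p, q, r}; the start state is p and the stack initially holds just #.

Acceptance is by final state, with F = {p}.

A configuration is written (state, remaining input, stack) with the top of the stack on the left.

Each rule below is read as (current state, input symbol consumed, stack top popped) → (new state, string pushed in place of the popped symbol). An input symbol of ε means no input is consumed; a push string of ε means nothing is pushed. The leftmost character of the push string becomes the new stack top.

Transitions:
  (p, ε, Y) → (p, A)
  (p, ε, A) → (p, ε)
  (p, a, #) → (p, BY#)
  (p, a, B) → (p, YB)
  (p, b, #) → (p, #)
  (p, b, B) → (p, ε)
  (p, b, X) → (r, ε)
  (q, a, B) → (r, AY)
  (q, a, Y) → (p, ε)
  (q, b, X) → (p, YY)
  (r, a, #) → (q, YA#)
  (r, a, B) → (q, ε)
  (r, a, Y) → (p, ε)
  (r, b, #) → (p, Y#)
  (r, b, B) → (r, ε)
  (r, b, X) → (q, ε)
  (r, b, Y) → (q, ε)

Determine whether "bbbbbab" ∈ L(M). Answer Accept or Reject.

Accept

(p, bbbbbab, #)
  read b, top #: go to p, push # → (p, bbbbab, #)
  read b, top #: go to p, push # → (p, bbbab, #)
  read b, top #: go to p, push # → (p, bbab, #)
  read b, top #: go to p, push # → (p, bab, #)
  read b, top #: go to p, push # → (p, ab, #)
  read a, top #: go to p, push BY# → (p, b, BY#)
  read b, top B: go to p, push ε → (p, ε, Y#)
All input consumed; state p ∈ F.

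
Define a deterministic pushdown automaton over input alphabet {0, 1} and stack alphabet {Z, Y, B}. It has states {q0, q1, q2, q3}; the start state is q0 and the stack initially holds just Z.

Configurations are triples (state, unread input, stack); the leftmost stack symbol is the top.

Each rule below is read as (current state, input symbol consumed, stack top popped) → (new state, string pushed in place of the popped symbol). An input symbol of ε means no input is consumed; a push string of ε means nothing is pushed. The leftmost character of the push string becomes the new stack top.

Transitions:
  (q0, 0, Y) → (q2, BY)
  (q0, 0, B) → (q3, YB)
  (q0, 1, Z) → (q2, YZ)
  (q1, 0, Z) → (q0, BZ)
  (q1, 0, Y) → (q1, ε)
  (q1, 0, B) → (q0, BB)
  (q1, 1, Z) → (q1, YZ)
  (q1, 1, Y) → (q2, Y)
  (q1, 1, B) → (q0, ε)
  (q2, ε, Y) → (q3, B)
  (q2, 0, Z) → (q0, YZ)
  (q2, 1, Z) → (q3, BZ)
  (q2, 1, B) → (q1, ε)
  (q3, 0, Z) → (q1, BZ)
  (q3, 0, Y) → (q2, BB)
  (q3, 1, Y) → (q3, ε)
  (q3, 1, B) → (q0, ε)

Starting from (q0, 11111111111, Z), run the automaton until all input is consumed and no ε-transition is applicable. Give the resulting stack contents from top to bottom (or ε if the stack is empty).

(q0, 11111111111, Z)
  read 1, top Z: go to q2, push YZ → (q2, 1111111111, YZ)
  ε-move, top Y: go to q3, push B → (q3, 1111111111, BZ)
  read 1, top B: go to q0, push ε → (q0, 111111111, Z)
  read 1, top Z: go to q2, push YZ → (q2, 11111111, YZ)
  ε-move, top Y: go to q3, push B → (q3, 11111111, BZ)
  read 1, top B: go to q0, push ε → (q0, 1111111, Z)
  read 1, top Z: go to q2, push YZ → (q2, 111111, YZ)
  ε-move, top Y: go to q3, push B → (q3, 111111, BZ)
  read 1, top B: go to q0, push ε → (q0, 11111, Z)
  read 1, top Z: go to q2, push YZ → (q2, 1111, YZ)
  ε-move, top Y: go to q3, push B → (q3, 1111, BZ)
  read 1, top B: go to q0, push ε → (q0, 111, Z)
  read 1, top Z: go to q2, push YZ → (q2, 11, YZ)
  ε-move, top Y: go to q3, push B → (q3, 11, BZ)
  read 1, top B: go to q0, push ε → (q0, 1, Z)
  read 1, top Z: go to q2, push YZ → (q2, ε, YZ)
  ε-move, top Y: go to q3, push B → (q3, ε, BZ)
All input consumed in state q3 with stack BZ.

BZ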